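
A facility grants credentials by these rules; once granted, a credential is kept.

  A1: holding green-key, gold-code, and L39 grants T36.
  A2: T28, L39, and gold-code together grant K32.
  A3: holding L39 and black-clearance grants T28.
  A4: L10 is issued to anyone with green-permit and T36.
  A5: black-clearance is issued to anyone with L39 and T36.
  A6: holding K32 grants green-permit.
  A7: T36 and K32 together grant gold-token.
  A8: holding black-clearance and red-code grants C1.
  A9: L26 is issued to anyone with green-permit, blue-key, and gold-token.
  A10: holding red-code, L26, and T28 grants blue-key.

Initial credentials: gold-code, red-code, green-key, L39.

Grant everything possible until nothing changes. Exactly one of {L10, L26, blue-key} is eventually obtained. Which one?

Holding green-key, gold-code, and L39 grants T36 (A1).
Holding L39 and T36 grants black-clearance (A5).
Holding L39 and black-clearance grants T28 (A3).
Holding T28, L39, and gold-code grants K32 (A2).
Holding K32 grants green-permit (A6).
Holding green-permit and T36 grants L10 (A4).
L26 would need green-permit, blue-key, and gold-token (A9), but blue-key is never granted. blue-key would need red-code, L26, and T28 (A10), but L26 is never granted.

L10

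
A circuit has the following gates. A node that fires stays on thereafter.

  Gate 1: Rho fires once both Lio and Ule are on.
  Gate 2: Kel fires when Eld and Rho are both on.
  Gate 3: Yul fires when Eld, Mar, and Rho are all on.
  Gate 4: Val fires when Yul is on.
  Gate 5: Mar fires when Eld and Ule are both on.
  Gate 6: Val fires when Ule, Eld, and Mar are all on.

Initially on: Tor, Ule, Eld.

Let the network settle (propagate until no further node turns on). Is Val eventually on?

Eld and Ule are on, so Mar fires (Gate 5).
Ule, Eld, and Mar are on, so Val fires (Gate 6).

Yes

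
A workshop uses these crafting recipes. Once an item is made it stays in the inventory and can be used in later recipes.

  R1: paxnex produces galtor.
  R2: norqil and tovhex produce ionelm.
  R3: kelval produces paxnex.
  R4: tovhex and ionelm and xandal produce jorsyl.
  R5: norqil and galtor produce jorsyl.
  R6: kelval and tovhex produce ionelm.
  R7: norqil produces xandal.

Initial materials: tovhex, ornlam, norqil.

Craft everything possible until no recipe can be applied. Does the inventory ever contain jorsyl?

Yes

Using R2, norqil and tovhex make ionelm.
norqil → xandal (R7).
tovhex and ionelm and xandal → jorsyl (R4).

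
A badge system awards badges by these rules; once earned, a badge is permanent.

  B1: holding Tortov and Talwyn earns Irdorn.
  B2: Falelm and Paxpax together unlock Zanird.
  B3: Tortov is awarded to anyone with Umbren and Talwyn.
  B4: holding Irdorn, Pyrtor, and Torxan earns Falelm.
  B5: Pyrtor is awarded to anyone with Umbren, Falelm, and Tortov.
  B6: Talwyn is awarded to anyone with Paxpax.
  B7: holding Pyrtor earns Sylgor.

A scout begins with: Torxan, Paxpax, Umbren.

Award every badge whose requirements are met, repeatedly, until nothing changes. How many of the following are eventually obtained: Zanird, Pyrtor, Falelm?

0

Zanird would need Falelm and Paxpax (B2), but Falelm is never earned.
Pyrtor would need Umbren, Falelm, and Tortov (B5), but Falelm is never earned.
Falelm would need Irdorn, Pyrtor, and Torxan (B4), but Pyrtor is never earned.
None of the 3 are reached.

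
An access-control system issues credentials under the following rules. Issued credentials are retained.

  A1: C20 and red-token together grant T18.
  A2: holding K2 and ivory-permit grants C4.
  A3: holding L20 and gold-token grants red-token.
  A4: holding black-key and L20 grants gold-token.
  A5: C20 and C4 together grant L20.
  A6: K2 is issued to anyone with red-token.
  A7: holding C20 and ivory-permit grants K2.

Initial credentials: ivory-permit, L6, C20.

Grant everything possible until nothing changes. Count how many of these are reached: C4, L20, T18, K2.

Holding C20 and ivory-permit grants K2 (A7).
Holding K2 and ivory-permit grants C4 (A2).
Holding C20 and C4 grants L20 (A5).
C4: reached.
L20: reached.
T18 would need C20 and red-token (A1), but red-token is never granted.
K2: reached.
Reached: C4, L20, and K2 — 3 of the 4.

3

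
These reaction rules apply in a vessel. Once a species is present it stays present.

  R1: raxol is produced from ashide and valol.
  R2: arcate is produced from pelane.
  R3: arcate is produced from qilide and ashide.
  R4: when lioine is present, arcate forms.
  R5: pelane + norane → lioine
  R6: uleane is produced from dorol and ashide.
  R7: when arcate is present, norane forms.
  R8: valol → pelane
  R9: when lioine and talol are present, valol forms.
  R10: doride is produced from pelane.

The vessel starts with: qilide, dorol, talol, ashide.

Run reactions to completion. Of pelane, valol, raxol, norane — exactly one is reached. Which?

qilide and ashide present → arcate forms (R3).
arcate present → norane forms (R7).
pelane would need valol (R8), but valol never forms. raxol would need ashide and valol (R1), but valol never forms. valol would need lioine and talol (R9), but lioine never forms.

norane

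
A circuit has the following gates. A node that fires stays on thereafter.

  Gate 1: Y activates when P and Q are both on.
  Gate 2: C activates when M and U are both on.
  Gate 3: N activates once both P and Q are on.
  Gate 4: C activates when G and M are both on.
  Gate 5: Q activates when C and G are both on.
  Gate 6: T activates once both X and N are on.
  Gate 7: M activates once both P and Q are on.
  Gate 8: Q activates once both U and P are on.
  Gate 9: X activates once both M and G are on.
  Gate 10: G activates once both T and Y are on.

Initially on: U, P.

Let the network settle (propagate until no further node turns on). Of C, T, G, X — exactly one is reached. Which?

C

U and P are on, so Q activates (Gate 8).
Gate 7: P and Q on → M on.
Gate 2: M and U on → C on.
X would need M and G (Gate 9), but G never turns on. T would need X and N (Gate 6), but X never turns on. G would need T and Y (Gate 10), but T never turns on.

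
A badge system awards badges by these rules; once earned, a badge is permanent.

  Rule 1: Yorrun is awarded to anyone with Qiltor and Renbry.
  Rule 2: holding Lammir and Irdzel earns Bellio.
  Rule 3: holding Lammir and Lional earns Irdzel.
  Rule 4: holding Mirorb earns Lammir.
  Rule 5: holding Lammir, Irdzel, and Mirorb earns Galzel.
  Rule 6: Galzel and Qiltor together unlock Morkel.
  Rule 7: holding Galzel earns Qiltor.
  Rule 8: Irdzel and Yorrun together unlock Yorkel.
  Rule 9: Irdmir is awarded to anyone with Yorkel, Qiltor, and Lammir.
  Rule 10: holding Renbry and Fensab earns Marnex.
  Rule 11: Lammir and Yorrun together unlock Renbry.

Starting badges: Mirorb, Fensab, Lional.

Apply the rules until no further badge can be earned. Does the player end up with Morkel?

Yes

With Mirorb, Lammir is earned (Rule 4).
With Lammir and Lional, Irdzel is earned (Rule 3).
With Lammir, Irdzel, and Mirorb, Galzel is earned (Rule 5).
With Galzel, Qiltor is earned (Rule 7).
With Galzel and Qiltor, Morkel is earned (Rule 6).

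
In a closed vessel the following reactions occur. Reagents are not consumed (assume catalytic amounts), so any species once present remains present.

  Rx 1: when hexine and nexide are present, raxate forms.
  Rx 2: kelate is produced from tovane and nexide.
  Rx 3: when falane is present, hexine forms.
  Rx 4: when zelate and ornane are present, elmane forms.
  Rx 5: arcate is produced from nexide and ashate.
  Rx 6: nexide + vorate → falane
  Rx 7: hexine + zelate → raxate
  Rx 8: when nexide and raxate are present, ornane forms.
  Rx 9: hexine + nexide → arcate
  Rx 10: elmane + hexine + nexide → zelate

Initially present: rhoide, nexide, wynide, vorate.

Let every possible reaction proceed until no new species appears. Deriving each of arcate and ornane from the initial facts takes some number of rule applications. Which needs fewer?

arcate: nexide and vorate present → falane forms (Rx 6). falane present → hexine forms (Rx 3). hexine and nexide present → arcate forms (Rx 9). [3 rule applications]
ornane: nexide and vorate present → falane forms (Rx 6). falane present → hexine forms (Rx 3). hexine and nexide present → raxate forms (Rx 1). nexide and raxate present → ornane forms (Rx 8). [4 rule applications]
arcate needs fewer.

arcate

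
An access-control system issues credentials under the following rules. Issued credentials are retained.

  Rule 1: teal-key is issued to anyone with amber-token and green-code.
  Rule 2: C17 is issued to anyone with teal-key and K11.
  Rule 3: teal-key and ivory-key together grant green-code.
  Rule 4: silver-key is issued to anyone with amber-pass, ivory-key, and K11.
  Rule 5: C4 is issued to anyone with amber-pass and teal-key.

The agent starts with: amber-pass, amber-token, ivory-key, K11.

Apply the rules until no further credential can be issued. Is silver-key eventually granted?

Yes

Holding amber-pass, ivory-key, and K11 grants silver-key (Rule 4).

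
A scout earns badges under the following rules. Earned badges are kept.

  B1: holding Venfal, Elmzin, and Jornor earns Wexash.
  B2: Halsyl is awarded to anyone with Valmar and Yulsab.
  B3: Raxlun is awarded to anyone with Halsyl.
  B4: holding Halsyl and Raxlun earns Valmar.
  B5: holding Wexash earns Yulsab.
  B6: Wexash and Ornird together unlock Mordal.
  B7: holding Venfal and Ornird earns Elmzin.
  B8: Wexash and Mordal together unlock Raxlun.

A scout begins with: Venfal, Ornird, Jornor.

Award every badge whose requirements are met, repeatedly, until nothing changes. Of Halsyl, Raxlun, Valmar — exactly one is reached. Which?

Raxlun

With Venfal and Ornird, Elmzin is earned (B7).
With Venfal, Elmzin, and Jornor, Wexash is earned (B1).
With Wexash and Ornird, Mordal is earned (B6).
With Wexash and Mordal, Raxlun is earned (B8).
Halsyl would need Valmar and Yulsab (B2), but Valmar is never earned. Valmar would need Halsyl and Raxlun (B4), but Halsyl is never earned.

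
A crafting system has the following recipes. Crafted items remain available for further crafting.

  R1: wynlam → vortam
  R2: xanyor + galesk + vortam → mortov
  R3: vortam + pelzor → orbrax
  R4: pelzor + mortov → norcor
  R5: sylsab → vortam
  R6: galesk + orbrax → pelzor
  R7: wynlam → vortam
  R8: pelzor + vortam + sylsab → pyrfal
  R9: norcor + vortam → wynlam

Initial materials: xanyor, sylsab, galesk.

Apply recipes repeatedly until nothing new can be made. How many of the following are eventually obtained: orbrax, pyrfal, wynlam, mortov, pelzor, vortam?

sylsab → vortam (R5).
Using R2, xanyor, galesk, and vortam make mortov.
orbrax would need vortam and pelzor (R3), but pelzor is never obtained.
pyrfal would need pelzor, vortam, and sylsab (R8), but pelzor is never obtained.
wynlam would need norcor and vortam (R9), but norcor is never obtained.
mortov: reached.
pelzor would need galesk and orbrax (R6), but orbrax is never obtained.
vortam: reached.
Reached: mortov and vortam — 2 of the 6.

2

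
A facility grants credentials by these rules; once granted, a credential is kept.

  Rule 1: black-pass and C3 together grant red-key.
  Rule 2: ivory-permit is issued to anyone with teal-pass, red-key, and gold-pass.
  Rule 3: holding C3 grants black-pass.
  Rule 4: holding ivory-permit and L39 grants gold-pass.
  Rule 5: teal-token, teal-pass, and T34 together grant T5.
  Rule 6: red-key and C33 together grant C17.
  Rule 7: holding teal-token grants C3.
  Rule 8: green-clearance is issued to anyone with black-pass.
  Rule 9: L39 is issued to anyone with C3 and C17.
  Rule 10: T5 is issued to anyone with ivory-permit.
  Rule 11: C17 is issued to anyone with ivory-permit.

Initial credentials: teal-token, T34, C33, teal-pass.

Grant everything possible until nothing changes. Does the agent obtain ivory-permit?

No

ivory-permit would need teal-pass, red-key, and gold-pass (Rule 2), but gold-pass is never granted.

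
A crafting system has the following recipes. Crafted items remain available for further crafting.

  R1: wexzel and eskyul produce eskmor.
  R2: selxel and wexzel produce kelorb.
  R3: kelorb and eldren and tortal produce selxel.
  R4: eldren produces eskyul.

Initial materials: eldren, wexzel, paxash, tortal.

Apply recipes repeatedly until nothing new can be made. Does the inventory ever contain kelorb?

kelorb would need selxel and wexzel (R2), but selxel is never obtained.

No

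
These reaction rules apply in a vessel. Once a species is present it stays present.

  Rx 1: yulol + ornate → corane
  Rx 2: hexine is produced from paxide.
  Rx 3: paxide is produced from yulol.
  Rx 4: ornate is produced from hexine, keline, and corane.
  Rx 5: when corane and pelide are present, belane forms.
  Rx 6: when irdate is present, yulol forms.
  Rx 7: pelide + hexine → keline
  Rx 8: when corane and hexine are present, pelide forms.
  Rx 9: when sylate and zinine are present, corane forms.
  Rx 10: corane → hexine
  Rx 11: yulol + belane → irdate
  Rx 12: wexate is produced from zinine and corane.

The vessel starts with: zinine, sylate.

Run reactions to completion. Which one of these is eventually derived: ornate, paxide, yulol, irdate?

ornate

sylate and zinine present → corane forms (Rx 9).
corane present → hexine forms (Rx 10).
corane and hexine present → pelide forms (Rx 8).
pelide and hexine present → keline forms (Rx 7).
hexine, keline, and corane present → ornate forms (Rx 4).
paxide would need yulol (Rx 3), but yulol never forms. yulol would need irdate (Rx 6), but irdate never forms. irdate would need yulol and belane (Rx 11), but yulol never forms.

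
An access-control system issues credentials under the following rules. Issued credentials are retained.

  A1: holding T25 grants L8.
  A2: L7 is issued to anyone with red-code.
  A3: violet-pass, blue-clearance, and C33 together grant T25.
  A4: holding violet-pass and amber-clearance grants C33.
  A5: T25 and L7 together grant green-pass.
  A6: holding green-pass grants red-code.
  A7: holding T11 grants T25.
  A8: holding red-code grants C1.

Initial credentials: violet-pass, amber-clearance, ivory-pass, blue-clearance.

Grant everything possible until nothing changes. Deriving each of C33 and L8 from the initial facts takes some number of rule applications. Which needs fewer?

C33

C33: Holding violet-pass and amber-clearance grants C33 (A4). [1 rule application]
L8: Holding violet-pass and amber-clearance grants C33 (A4). Holding violet-pass, blue-clearance, and C33 grants T25 (A3). Holding T25 grants L8 (A1). [3 rule applications]
C33 needs fewer.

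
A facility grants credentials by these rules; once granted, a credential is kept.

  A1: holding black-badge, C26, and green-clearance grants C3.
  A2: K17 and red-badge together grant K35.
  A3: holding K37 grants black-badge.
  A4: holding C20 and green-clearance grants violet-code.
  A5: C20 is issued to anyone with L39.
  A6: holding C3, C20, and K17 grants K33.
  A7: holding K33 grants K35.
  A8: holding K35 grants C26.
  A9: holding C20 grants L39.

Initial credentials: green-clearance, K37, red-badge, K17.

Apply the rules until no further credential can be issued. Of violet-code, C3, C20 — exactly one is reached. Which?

Holding K37 grants black-badge (A3).
Holding K17 and red-badge grants K35 (A2).
Holding K35 grants C26 (A8).
Holding black-badge, C26, and green-clearance grants C3 (A1).
C20 would need L39 (A5), but L39 is never granted. violet-code would need C20 and green-clearance (A4), but C20 is never granted.

C3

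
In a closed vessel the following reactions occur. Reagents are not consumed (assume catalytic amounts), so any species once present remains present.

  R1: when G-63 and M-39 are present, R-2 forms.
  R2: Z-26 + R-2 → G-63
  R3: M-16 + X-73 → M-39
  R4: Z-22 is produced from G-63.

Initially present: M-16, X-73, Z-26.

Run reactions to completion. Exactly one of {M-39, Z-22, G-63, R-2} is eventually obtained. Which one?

M-16 and X-73 present → M-39 forms (R3).
G-63 would need Z-26 and R-2 (R2), but R-2 never forms. R-2 would need G-63 and M-39 (R1), but G-63 never forms. Z-22 would need G-63 (R4), but G-63 never forms.

M-39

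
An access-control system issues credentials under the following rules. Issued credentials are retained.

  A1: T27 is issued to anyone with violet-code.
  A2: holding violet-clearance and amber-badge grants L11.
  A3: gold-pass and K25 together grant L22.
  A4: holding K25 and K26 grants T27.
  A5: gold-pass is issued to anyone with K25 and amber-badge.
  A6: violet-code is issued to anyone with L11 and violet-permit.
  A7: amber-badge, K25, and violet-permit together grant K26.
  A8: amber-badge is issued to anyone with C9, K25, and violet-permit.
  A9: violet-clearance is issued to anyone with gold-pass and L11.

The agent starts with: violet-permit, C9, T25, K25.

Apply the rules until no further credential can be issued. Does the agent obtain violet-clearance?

violet-clearance would need gold-pass and L11 (A9), but L11 is never granted.

No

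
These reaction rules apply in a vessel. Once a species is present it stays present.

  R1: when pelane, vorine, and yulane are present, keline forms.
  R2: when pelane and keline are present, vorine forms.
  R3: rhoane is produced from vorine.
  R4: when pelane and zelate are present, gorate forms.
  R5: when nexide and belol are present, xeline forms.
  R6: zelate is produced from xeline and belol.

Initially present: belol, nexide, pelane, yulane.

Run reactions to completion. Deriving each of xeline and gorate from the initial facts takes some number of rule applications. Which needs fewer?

xeline

xeline: nexide and belol present → xeline forms (R5). [1 rule application]
gorate: nexide and belol present → xeline forms (R5). xeline and belol present → zelate forms (R6). pelane and zelate present → gorate forms (R4). [3 rule applications]
xeline needs fewer.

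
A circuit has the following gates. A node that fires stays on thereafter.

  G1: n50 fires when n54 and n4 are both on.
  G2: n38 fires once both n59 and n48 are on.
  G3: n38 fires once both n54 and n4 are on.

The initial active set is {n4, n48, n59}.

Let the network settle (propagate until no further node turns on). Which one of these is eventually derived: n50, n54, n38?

n38

G2: n59 and n48 on → n38 on.
n50 would need n54 and n4 (G1), but n54 never turns on. No rule produces n54, and it is not given.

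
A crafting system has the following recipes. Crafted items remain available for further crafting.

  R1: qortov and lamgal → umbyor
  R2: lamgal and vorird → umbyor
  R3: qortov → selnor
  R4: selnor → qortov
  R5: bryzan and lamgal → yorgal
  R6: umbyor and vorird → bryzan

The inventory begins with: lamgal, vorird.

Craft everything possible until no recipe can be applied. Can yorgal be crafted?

Using R2, lamgal and vorird make umbyor.
Using R6, umbyor and vorird make bryzan.
bryzan and lamgal → yorgal (R5).

Yes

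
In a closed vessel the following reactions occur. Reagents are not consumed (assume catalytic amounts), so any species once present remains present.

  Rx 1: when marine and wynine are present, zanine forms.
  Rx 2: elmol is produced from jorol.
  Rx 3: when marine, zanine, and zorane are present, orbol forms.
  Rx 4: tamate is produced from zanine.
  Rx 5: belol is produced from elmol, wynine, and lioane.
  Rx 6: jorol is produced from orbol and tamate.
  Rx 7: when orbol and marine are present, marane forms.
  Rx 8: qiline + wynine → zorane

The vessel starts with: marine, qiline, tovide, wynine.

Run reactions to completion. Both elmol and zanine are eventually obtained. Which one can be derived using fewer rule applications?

zanine: marine and wynine present → zanine forms (Rx 1). [1 rule application]
elmol: qiline and wynine present → zorane forms (Rx 8). marine and wynine present → zanine forms (Rx 1). zanine present → tamate forms (Rx 4). marine, zanine, and zorane present → orbol forms (Rx 3). orbol and tamate present → jorol forms (Rx 6). jorol present → elmol forms (Rx 2). [6 rule applications]
zanine needs fewer.

zanine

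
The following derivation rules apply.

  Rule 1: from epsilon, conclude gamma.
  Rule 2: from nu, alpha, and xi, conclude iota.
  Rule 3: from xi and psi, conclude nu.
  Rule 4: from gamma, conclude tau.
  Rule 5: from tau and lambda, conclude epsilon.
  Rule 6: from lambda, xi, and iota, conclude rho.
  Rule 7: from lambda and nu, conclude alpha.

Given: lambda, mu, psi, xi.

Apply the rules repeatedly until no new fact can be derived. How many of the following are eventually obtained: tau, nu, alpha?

From xi and psi, Rule 3 gives nu.
lambda and nu hold, so alpha follows (Rule 7).
tau would need gamma (Rule 4), but gamma is never established.
nu: reached.
alpha: reached.
Reached: nu and alpha — 2 of the 3.

2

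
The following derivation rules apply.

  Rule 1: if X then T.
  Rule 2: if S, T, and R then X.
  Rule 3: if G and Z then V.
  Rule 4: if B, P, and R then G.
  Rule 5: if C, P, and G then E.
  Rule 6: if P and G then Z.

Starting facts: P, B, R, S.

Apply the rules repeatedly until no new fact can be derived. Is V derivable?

B, P, and R hold, so G follows (Rule 4).
P and G hold, so Z follows (Rule 6).
From G and Z, Rule 3 gives V.

Yes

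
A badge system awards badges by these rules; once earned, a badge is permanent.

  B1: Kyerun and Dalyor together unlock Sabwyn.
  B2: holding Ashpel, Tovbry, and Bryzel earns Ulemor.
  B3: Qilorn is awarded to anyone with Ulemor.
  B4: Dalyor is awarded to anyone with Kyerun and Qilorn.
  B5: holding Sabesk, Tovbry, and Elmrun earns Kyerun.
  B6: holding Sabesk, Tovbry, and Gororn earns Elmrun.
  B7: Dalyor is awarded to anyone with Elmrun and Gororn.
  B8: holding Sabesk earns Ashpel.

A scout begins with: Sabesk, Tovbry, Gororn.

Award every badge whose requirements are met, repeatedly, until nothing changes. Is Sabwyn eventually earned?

With Sabesk, Tovbry, and Gororn, Elmrun is earned (B6).
With Sabesk, Tovbry, and Elmrun, Kyerun is earned (B5).
With Elmrun and Gororn, Dalyor is earned (B7).
With Kyerun and Dalyor, Sabwyn is earned (B1).

Yes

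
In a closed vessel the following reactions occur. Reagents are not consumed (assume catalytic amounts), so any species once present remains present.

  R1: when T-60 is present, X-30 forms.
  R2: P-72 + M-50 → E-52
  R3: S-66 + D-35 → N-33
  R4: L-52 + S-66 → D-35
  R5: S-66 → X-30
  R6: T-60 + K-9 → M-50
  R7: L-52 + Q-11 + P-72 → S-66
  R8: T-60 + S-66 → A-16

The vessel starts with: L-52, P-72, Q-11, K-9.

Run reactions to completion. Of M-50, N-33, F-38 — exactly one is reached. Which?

L-52, Q-11, and P-72 present → S-66 forms (R7).
L-52 and S-66 present → D-35 forms (R4).
S-66 and D-35 present → N-33 forms (R3).
M-50 would need T-60 and K-9 (R6), but T-60 never forms. No rule produces F-38, and it is not given.

N-33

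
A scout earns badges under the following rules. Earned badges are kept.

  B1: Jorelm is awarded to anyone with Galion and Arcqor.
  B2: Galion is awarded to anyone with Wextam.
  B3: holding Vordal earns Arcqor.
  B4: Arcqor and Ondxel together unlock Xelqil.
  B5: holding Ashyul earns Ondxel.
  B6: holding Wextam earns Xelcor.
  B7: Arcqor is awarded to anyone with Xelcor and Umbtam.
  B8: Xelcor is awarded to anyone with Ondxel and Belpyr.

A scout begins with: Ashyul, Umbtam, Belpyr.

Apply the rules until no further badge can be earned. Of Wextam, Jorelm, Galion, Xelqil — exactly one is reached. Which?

Xelqil

With Ashyul, Ondxel is earned (B5).
With Ondxel and Belpyr, Xelcor is earned (B8).
With Xelcor and Umbtam, Arcqor is earned (B7).
With Arcqor and Ondxel, Xelqil is earned (B4).
No rule produces Wextam, and it is not given. Jorelm would need Galion and Arcqor (B1), but Galion is never earned. Galion would need Wextam (B2), but Wextam is never earned.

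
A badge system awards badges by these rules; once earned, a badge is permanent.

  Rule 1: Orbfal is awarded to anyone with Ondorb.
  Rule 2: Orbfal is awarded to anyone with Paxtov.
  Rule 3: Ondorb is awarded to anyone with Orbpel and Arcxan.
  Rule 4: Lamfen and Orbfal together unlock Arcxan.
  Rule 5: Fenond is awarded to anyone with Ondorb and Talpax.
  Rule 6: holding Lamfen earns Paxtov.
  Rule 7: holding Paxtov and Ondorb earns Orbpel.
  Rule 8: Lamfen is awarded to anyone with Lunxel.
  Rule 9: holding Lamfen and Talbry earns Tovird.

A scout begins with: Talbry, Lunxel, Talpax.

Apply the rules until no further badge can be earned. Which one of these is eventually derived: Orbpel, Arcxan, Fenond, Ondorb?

Arcxan

With Lunxel, Lamfen is earned (Rule 8).
With Lamfen, Paxtov is earned (Rule 6).
With Paxtov, Orbfal is earned (Rule 2).
With Lamfen and Orbfal, Arcxan is earned (Rule 4).
Fenond would need Ondorb and Talpax (Rule 5), but Ondorb is never earned. Orbpel would need Paxtov and Ondorb (Rule 7), but Ondorb is never earned. Ondorb would need Orbpel and Arcxan (Rule 3), but Orbpel is never earned.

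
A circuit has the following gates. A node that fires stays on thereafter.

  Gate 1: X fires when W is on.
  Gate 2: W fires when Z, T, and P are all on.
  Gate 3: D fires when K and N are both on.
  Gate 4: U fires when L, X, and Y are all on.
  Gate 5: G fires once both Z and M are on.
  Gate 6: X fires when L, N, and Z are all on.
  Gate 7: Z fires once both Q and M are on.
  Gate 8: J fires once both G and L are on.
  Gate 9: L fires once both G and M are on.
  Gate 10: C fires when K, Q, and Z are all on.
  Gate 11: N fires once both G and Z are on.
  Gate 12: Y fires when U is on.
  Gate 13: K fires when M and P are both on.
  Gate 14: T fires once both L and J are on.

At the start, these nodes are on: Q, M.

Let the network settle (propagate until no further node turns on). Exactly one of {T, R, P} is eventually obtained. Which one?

Q and M are on, so Z fires (Gate 7).
Z and M are on, so G fires (Gate 5).
Gate 9: G and M on → L on.
Gate 8: G and L on → J on.
L and J are on, so T fires (Gate 14).
No rule produces P, and it is not given. No rule produces R, and it is not given.

T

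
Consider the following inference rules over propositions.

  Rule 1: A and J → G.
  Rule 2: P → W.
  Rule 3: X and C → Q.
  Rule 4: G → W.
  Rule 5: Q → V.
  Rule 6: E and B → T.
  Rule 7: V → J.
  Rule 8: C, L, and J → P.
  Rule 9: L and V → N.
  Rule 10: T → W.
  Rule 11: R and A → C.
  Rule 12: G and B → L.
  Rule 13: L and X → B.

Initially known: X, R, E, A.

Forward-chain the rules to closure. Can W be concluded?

From R and A, Rule 11 gives C.
X and C hold, so Q follows (Rule 3).
Q holds, so V follows (Rule 5).
V holds, so J follows (Rule 7).
A and J hold, so G follows (Rule 1).
G holds, so W follows (Rule 4).

Yes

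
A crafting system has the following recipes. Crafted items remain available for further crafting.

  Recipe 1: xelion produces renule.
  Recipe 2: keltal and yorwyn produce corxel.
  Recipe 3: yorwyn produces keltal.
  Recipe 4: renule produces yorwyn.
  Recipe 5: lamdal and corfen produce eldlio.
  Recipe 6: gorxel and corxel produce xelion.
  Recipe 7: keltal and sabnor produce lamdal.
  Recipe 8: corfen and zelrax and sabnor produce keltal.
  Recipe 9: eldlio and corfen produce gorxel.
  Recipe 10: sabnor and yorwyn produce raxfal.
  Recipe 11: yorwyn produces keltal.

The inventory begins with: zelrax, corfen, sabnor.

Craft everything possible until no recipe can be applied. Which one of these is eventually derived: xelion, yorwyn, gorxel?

corfen and zelrax and sabnor → keltal (Recipe 8).
keltal and sabnor → lamdal (Recipe 7).
Using Recipe 5, lamdal and corfen make eldlio.
eldlio and corfen → gorxel (Recipe 9).
yorwyn would need renule (Recipe 4), but renule is never obtained. xelion would need gorxel and corxel (Recipe 6), but corxel is never obtained.

gorxel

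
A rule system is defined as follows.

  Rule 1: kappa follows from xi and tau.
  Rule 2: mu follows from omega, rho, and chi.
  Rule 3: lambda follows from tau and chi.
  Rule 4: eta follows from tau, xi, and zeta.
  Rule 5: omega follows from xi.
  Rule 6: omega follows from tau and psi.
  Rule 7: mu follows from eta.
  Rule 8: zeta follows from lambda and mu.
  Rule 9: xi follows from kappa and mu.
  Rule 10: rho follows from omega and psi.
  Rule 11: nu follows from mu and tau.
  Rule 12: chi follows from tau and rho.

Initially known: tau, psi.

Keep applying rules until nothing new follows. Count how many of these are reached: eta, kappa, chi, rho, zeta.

tau and psi hold, so omega follows (Rule 6).
From omega and psi, Rule 10 gives rho.
tau and rho hold, so chi follows (Rule 12).
From omega, rho, and chi, Rule 2 gives mu.
tau and chi hold, so lambda follows (Rule 3).
lambda and mu hold, so zeta follows (Rule 8).
eta would need tau, xi, and zeta (Rule 4), but xi is never established.
kappa would need xi and tau (Rule 1), but xi is never established.
chi: reached.
rho: reached.
zeta: reached.
Reached: chi, rho, and zeta — 3 of the 5.

3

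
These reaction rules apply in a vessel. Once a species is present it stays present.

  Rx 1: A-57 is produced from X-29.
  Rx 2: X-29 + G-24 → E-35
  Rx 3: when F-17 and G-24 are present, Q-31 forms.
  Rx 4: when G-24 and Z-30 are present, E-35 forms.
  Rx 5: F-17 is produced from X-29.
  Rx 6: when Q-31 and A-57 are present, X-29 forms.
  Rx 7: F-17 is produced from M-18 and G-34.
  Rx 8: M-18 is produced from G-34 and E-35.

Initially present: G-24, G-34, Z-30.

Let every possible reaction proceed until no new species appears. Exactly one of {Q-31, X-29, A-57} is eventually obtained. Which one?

Q-31

G-24 and Z-30 present → E-35 forms (Rx 4).
G-34 and E-35 present → M-18 forms (Rx 8).
M-18 and G-34 present → F-17 forms (Rx 7).
F-17 and G-24 present → Q-31 forms (Rx 3).
A-57 would need X-29 (Rx 1), but X-29 never forms. X-29 would need Q-31 and A-57 (Rx 6), but A-57 never forms.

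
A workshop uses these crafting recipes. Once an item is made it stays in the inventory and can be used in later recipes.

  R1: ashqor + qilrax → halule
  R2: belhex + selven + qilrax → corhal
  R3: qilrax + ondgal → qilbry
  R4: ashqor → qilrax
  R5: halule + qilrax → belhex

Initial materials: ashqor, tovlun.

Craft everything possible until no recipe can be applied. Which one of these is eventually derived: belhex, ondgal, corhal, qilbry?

belhex

Using R4, ashqor makes qilrax.
Using R1, ashqor and qilrax make halule.
Using R5, halule and qilrax make belhex.
corhal would need belhex, selven, and qilrax (R2), but selven is never obtained. qilbry would need qilrax and ondgal (R3), but ondgal is never obtained. No rule produces ondgal, and it is not given.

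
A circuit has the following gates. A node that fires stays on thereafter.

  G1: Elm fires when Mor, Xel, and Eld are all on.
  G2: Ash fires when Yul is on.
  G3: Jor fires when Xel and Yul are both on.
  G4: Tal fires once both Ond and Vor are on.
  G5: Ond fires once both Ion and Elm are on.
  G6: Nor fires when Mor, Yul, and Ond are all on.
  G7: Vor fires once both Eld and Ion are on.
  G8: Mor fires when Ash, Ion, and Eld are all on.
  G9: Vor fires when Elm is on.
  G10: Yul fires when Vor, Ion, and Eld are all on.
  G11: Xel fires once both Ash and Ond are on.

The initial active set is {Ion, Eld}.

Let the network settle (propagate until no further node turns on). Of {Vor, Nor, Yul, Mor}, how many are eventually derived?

3

Eld and Ion are on, so Vor fires (G7).
Vor, Ion, and Eld are on, so Yul fires (G10).
G2: Yul on → Ash on.
G8: Ash, Ion, and Eld on → Mor on.
Vor: reached.
Nor would need Mor, Yul, and Ond (G6), but Ond never turns on.
Yul: reached.
Mor: reached.
Reached: Vor, Yul, and Mor — 3 of the 4.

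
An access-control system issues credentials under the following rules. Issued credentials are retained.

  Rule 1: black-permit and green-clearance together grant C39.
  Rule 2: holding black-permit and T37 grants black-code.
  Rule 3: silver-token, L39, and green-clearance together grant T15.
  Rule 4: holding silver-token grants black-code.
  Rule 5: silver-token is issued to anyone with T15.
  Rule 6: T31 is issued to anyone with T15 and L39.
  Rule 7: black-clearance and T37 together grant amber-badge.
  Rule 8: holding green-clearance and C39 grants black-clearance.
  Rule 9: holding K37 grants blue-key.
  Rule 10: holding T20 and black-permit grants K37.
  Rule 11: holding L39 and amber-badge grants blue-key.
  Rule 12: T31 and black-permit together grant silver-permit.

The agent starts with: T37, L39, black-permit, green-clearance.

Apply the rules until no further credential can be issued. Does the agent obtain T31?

T31 would need T15 and L39 (Rule 6), but T15 is never granted.

No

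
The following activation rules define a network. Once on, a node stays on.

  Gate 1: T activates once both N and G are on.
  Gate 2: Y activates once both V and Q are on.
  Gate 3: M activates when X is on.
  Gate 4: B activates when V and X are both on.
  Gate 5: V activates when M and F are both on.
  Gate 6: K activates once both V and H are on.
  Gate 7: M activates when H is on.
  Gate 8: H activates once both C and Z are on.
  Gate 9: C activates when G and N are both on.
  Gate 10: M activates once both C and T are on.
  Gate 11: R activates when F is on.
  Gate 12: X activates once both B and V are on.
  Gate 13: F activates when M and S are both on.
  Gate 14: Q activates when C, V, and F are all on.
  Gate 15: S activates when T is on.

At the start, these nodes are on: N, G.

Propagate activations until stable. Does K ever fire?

No

K would need V and H (Gate 6), but H never turns on.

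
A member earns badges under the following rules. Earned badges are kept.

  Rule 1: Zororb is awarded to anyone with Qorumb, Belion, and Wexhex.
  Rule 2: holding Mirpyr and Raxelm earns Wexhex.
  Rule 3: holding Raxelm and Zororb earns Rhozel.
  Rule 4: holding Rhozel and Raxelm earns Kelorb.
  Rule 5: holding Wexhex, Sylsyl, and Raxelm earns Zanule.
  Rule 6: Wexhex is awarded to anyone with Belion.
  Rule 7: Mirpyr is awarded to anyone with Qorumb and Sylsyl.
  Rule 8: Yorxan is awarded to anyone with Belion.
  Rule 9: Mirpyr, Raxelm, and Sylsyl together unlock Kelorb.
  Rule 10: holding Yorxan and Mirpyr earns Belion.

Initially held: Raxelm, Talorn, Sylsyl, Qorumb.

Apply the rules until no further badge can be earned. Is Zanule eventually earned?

Yes

With Qorumb and Sylsyl, Mirpyr is earned (Rule 7).
With Mirpyr and Raxelm, Wexhex is earned (Rule 2).
With Wexhex, Sylsyl, and Raxelm, Zanule is earned (Rule 5).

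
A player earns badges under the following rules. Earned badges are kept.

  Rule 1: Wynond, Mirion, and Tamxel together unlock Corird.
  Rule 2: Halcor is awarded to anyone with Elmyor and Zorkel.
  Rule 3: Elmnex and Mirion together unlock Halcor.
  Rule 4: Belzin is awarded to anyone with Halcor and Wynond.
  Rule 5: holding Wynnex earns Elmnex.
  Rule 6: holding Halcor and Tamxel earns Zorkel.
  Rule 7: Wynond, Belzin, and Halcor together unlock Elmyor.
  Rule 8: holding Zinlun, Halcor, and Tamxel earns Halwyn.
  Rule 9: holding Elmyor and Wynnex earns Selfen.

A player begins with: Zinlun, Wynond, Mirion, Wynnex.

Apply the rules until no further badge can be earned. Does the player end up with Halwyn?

No

Halwyn would need Zinlun, Halcor, and Tamxel (Rule 8), but Tamxel is never earned.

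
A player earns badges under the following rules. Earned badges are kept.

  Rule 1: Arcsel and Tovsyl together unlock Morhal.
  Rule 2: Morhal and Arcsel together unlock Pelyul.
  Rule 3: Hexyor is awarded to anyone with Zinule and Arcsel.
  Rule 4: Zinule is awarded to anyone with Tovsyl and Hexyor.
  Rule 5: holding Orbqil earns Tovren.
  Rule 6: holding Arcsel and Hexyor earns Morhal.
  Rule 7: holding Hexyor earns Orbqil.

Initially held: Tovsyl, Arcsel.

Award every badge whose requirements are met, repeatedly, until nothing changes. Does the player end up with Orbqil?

No

Orbqil would need Hexyor (Rule 7), but Hexyor is never earned.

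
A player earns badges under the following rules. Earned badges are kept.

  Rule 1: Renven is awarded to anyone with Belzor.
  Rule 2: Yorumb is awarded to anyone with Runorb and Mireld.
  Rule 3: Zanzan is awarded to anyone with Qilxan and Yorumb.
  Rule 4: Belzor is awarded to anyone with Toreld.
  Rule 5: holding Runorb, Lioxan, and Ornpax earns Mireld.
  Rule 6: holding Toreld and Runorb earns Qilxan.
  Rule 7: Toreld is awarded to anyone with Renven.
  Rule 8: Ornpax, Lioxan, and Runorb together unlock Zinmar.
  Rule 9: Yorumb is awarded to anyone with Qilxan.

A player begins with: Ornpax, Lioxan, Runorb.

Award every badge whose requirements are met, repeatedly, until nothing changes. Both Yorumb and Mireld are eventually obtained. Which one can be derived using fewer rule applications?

Mireld: With Runorb, Lioxan, and Ornpax, Mireld is earned (Rule 5). [1 rule application]
Yorumb: With Runorb, Lioxan, and Ornpax, Mireld is earned (Rule 5). With Runorb and Mireld, Yorumb is earned (Rule 2). [2 rule applications]
Mireld needs fewer.

Mireld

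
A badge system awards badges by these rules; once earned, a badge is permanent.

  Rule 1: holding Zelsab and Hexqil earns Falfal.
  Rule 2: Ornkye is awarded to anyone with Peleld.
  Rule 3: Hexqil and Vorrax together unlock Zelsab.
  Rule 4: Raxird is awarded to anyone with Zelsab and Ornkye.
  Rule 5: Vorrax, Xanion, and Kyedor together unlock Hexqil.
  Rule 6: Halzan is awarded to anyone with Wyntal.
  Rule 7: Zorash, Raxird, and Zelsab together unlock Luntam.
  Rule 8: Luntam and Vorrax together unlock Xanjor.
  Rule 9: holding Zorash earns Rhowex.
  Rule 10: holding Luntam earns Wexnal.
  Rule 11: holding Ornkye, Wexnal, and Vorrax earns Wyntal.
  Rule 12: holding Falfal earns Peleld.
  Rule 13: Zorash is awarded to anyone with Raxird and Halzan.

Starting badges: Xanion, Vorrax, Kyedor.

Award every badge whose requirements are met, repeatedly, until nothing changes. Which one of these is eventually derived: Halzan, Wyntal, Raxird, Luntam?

With Vorrax, Xanion, and Kyedor, Hexqil is earned (Rule 5).
With Hexqil and Vorrax, Zelsab is earned (Rule 3).
With Zelsab and Hexqil, Falfal is earned (Rule 1).
With Falfal, Peleld is earned (Rule 12).
With Peleld, Ornkye is earned (Rule 2).
With Zelsab and Ornkye, Raxird is earned (Rule 4).
Halzan would need Wyntal (Rule 6), but Wyntal is never earned. Luntam would need Zorash, Raxird, and Zelsab (Rule 7), but Zorash is never earned. Wyntal would need Ornkye, Wexnal, and Vorrax (Rule 11), but Wexnal is never earned.

Raxird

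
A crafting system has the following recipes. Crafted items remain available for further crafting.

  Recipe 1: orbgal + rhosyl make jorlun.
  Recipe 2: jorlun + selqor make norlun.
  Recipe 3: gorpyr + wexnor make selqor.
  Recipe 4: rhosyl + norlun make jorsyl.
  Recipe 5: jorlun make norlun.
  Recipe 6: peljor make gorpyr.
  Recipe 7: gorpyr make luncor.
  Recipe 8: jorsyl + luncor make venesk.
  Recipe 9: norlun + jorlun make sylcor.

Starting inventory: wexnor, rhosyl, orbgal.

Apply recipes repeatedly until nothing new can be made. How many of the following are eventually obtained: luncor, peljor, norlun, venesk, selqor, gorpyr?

orbgal + rhosyl → jorlun (Recipe 1).
jorlun → norlun (Recipe 5).
luncor would need gorpyr (Recipe 7), but gorpyr is never obtained.
No rule produces peljor, and it is not given.
norlun: reached.
venesk would need jorsyl and luncor (Recipe 8), but luncor is never obtained.
selqor would need gorpyr and wexnor (Recipe 3), but gorpyr is never obtained.
gorpyr would need peljor (Recipe 6), but peljor is never obtained.
Reached: norlun — 1 of the 6.

1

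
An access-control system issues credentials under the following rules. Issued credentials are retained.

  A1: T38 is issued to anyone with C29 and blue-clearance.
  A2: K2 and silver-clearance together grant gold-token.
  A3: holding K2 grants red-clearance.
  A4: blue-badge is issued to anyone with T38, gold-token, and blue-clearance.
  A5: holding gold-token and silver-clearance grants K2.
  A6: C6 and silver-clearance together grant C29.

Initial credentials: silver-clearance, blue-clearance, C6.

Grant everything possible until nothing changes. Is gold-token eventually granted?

No

gold-token would need K2 and silver-clearance (A2), but K2 is never granted.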